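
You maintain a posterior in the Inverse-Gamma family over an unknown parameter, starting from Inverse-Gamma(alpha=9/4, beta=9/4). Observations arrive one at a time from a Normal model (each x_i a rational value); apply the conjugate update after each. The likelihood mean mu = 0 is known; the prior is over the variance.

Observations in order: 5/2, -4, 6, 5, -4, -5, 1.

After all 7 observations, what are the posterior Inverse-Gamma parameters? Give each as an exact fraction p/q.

obs 1: x=5/2 → posterior Inverse-Gamma(11/4, 43/8)
obs 2: x=-4 → posterior Inverse-Gamma(13/4, 107/8)
obs 3: x=6 → posterior Inverse-Gamma(15/4, 251/8)
obs 4: x=5 → posterior Inverse-Gamma(17/4, 351/8)
obs 5: x=-4 → posterior Inverse-Gamma(19/4, 415/8)
obs 6: x=-5 → posterior Inverse-Gamma(21/4, 515/8)
obs 7: x=1 → posterior Inverse-Gamma(23/4, 519/8)

alpha=23/4, beta=519/8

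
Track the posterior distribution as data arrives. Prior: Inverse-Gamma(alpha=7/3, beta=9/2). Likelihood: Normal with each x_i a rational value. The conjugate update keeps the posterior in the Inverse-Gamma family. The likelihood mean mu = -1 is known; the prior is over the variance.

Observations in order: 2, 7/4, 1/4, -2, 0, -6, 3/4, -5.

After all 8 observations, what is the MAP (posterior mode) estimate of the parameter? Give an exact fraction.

obs 1: x=2 → posterior Inverse-Gamma(17/6, 9)
obs 2: x=7/4 → posterior Inverse-Gamma(10/3, 409/32)
obs 3: x=1/4 → posterior Inverse-Gamma(23/6, 217/16)
obs 4: x=-2 → posterior Inverse-Gamma(13/3, 225/16)
obs 5: x=0 → posterior Inverse-Gamma(29/6, 233/16)
obs 6: x=-6 → posterior Inverse-Gamma(16/3, 433/16)
obs 7: x=3/4 → posterior Inverse-Gamma(35/6, 915/32)
obs 8: x=-5 → posterior Inverse-Gamma(19/3, 1171/32)

3513/704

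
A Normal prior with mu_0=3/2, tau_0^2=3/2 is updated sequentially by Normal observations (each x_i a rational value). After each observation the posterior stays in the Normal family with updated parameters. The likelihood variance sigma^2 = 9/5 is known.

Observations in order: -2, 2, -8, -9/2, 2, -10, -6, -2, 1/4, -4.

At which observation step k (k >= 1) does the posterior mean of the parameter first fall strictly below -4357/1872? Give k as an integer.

k = 6

obs 1: x=-2 → posterior Normal(-1/11, 9/11)
obs 2: x=2 → posterior Normal(9/16, 9/16)
obs 3: x=-8 → posterior Normal(-31/21, 3/7)
obs 4: x=-9/2 → posterior Normal(-107/52, 9/26)
obs 5: x=2 → posterior Normal(-87/62, 9/31)
obs 6: x=-10 → posterior Normal(-187/72, 1/4)
obs 7: x=-6 → posterior Normal(-247/82, 9/41)
obs 8: x=-2 → posterior Normal(-267/92, 9/46)
obs 9: x=1/4 → posterior Normal(-529/204, 3/17)
obs 10: x=-4 → posterior Normal(-87/32, 9/56)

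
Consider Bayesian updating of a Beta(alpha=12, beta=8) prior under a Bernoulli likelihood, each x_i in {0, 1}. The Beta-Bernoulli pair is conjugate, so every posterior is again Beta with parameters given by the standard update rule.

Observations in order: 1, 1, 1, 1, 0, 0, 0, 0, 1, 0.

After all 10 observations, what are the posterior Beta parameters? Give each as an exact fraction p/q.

obs 1: x=1 → posterior Beta(13, 8)
obs 2: x=1 → posterior Beta(14, 8)
obs 3: x=1 → posterior Beta(15, 8)
obs 4: x=1 → posterior Beta(16, 8)
obs 5: x=0 → posterior Beta(16, 9)
obs 6: x=0 → posterior Beta(16, 10)
obs 7: x=0 → posterior Beta(16, 11)
obs 8: x=0 → posterior Beta(16, 12)
obs 9: x=1 → posterior Beta(17, 12)
obs 10: x=0 → posterior Beta(17, 13)

alpha=17, beta=13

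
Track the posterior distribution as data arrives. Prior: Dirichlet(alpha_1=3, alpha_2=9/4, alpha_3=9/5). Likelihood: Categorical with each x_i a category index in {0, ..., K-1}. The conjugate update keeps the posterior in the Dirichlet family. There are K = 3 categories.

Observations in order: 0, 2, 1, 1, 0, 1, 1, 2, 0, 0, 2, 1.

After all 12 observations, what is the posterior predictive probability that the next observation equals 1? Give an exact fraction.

obs 1: x=0 → posterior Dirichlet(4, 9/4, 9/5)
obs 2: x=2 → posterior Dirichlet(4, 9/4, 14/5)
obs 3: x=1 → posterior Dirichlet(4, 13/4, 14/5)
obs 4: x=1 → posterior Dirichlet(4, 17/4, 14/5)
obs 5: x=0 → posterior Dirichlet(5, 17/4, 14/5)
obs 6: x=1 → posterior Dirichlet(5, 21/4, 14/5)
obs 7: x=1 → posterior Dirichlet(5, 25/4, 14/5)
obs 8: x=2 → posterior Dirichlet(5, 25/4, 19/5)
obs 9: x=0 → posterior Dirichlet(6, 25/4, 19/5)
obs 10: x=0 → posterior Dirichlet(7, 25/4, 19/5)
obs 11: x=2 → posterior Dirichlet(7, 25/4, 24/5)
obs 12: x=1 → posterior Dirichlet(7, 29/4, 24/5)

145/381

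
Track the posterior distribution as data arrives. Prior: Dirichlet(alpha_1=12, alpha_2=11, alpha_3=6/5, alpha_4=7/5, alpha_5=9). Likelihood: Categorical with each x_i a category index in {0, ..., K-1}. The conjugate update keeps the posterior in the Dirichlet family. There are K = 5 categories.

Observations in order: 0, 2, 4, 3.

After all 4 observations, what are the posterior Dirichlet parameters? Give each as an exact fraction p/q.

alpha_1=13, alpha_2=11, alpha_3=11/5, alpha_4=12/5, alpha_5=10

obs 1: x=0 → posterior Dirichlet(13, 11, 6/5, 7/5, 9)
obs 2: x=2 → posterior Dirichlet(13, 11, 11/5, 7/5, 9)
obs 3: x=4 → posterior Dirichlet(13, 11, 11/5, 7/5, 10)
obs 4: x=3 → posterior Dirichlet(13, 11, 11/5, 12/5, 10)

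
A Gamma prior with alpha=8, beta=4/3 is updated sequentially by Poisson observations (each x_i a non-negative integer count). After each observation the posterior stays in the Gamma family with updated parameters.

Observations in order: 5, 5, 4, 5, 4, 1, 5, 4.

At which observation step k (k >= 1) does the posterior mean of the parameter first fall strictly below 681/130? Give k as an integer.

obs 1: x=5 → posterior Gamma(13, 7/3)
obs 2: x=5 → posterior Gamma(18, 10/3)
obs 3: x=4 → posterior Gamma(22, 13/3)
obs 4: x=5 → posterior Gamma(27, 16/3)
obs 5: x=4 → posterior Gamma(31, 19/3)
obs 6: x=1 → posterior Gamma(32, 22/3)
obs 7: x=5 → posterior Gamma(37, 25/3)
obs 8: x=4 → posterior Gamma(41, 28/3)

k = 3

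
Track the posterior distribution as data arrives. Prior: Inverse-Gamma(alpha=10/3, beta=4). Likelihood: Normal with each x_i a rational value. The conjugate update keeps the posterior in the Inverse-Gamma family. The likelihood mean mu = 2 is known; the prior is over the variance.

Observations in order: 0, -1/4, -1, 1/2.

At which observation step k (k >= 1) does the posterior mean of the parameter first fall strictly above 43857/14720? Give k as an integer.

obs 1: x=0 → posterior Inverse-Gamma(23/6, 6)
obs 2: x=-1/4 → posterior Inverse-Gamma(13/3, 273/32)
obs 3: x=-1 → posterior Inverse-Gamma(29/6, 417/32)
obs 4: x=1/2 → posterior Inverse-Gamma(16/3, 453/32)

k = 3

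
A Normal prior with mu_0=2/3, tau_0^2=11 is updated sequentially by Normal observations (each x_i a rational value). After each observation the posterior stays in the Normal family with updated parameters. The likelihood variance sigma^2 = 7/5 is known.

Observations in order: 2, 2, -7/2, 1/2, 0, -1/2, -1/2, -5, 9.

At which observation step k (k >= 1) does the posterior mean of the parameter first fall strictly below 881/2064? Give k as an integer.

obs 1: x=2 → posterior Normal(172/93, 77/62)
obs 2: x=2 → posterior Normal(674/351, 77/117)
obs 3: x=-7/2 → posterior Normal(193/1032, 77/172)
obs 4: x=1/2 → posterior Normal(179/681, 77/227)
obs 5: x=0 → posterior Normal(179/846, 77/282)
obs 6: x=-1/2 → posterior Normal(193/2022, 77/337)
obs 7: x=-1/2 → posterior Normal(1/84, 11/56)
obs 8: x=-5 → posterior Normal(-811/1341, 77/447)
obs 9: x=9 → posterior Normal(337/753, 77/502)

k = 3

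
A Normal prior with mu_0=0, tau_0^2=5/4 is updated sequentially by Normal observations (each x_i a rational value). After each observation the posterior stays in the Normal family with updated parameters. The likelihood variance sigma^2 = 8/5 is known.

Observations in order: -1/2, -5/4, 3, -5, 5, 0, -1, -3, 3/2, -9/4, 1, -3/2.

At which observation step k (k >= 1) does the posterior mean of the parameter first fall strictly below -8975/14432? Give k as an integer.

obs 1: x=-1/2 → posterior Normal(-25/114, 40/57)
obs 2: x=-5/4 → posterior Normal(-175/328, 20/41)
obs 3: x=3 → posterior Normal(125/428, 40/107)
obs 4: x=-5 → posterior Normal(-125/176, 10/33)
obs 5: x=5 → posterior Normal(125/628, 40/157)
obs 6: x=0 → posterior Normal(125/728, 20/91)
obs 7: x=-1 → posterior Normal(25/828, 40/207)
obs 8: x=-3 → posterior Normal(-275/928, 5/29)
obs 9: x=3/2 → posterior Normal(-125/1028, 40/257)
obs 10: x=-9/4 → posterior Normal(-175/564, 20/141)
obs 11: x=1 → posterior Normal(-125/614, 40/307)
obs 12: x=-3/2 → posterior Normal(-25/83, 10/83)

k = 4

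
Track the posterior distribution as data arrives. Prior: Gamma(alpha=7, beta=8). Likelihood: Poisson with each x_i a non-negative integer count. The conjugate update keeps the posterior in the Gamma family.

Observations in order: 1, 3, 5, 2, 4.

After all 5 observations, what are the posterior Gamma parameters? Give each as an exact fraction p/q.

obs 1: x=1 → posterior Gamma(8, 9)
obs 2: x=3 → posterior Gamma(11, 10)
obs 3: x=5 → posterior Gamma(16, 11)
obs 4: x=2 → posterior Gamma(18, 12)
obs 5: x=4 → posterior Gamma(22, 13)

alpha=22, beta=13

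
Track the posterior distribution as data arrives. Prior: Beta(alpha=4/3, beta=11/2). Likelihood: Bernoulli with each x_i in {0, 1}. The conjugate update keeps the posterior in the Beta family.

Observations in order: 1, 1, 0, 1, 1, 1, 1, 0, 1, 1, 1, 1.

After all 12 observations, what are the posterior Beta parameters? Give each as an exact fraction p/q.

obs 1: x=1 → posterior Beta(7/3, 11/2)
obs 2: x=1 → posterior Beta(10/3, 11/2)
obs 3: x=0 → posterior Beta(10/3, 13/2)
obs 4: x=1 → posterior Beta(13/3, 13/2)
obs 5: x=1 → posterior Beta(16/3, 13/2)
obs 6: x=1 → posterior Beta(19/3, 13/2)
obs 7: x=1 → posterior Beta(22/3, 13/2)
obs 8: x=0 → posterior Beta(22/3, 15/2)
obs 9: x=1 → posterior Beta(25/3, 15/2)
obs 10: x=1 → posterior Beta(28/3, 15/2)
obs 11: x=1 → posterior Beta(31/3, 15/2)
obs 12: x=1 → posterior Beta(34/3, 15/2)

alpha=34/3, beta=15/2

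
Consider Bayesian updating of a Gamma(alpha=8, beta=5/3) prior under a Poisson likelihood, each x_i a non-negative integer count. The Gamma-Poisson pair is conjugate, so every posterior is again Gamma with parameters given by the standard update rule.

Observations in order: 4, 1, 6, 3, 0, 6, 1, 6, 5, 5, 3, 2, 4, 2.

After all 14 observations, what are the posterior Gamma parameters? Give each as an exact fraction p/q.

alpha=56, beta=47/3

obs 1: x=4 → posterior Gamma(12, 8/3)
obs 2: x=1 → posterior Gamma(13, 11/3)
obs 3: x=6 → posterior Gamma(19, 14/3)
obs 4: x=3 → posterior Gamma(22, 17/3)
obs 5: x=0 → posterior Gamma(22, 20/3)
obs 6: x=6 → posterior Gamma(28, 23/3)
obs 7: x=1 → posterior Gamma(29, 26/3)
obs 8: x=6 → posterior Gamma(35, 29/3)
obs 9: x=5 → posterior Gamma(40, 32/3)
obs 10: x=5 → posterior Gamma(45, 35/3)
obs 11: x=3 → posterior Gamma(48, 38/3)
obs 12: x=2 → posterior Gamma(50, 41/3)
obs 13: x=4 → posterior Gamma(54, 44/3)
obs 14: x=2 → posterior Gamma(56, 47/3)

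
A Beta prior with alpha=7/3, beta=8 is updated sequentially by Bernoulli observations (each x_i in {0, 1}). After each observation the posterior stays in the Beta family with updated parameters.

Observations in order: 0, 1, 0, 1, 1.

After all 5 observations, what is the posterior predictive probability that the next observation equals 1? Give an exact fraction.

obs 1: x=0 → posterior Beta(7/3, 9)
obs 2: x=1 → posterior Beta(10/3, 9)
obs 3: x=0 → posterior Beta(10/3, 10)
obs 4: x=1 → posterior Beta(13/3, 10)
obs 5: x=1 → posterior Beta(16/3, 10)

8/23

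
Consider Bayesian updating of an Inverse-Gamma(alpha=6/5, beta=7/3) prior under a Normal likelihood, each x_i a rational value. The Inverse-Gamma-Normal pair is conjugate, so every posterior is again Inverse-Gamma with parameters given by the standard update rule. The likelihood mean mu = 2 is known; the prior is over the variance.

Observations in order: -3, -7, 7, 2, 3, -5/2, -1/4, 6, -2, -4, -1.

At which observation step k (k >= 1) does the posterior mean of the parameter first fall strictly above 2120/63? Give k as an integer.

obs 1: x=-3 → posterior Inverse-Gamma(17/10, 89/6)
obs 2: x=-7 → posterior Inverse-Gamma(11/5, 166/3)
obs 3: x=7 → posterior Inverse-Gamma(27/10, 407/6)
obs 4: x=2 → posterior Inverse-Gamma(16/5, 407/6)
obs 5: x=3 → posterior Inverse-Gamma(37/10, 205/3)
obs 6: x=-5/2 → posterior Inverse-Gamma(21/5, 1883/24)
obs 7: x=-1/4 → posterior Inverse-Gamma(47/10, 7775/96)
obs 8: x=6 → posterior Inverse-Gamma(26/5, 8543/96)
obs 9: x=-2 → posterior Inverse-Gamma(57/10, 9311/96)
obs 10: x=-4 → posterior Inverse-Gamma(31/5, 11039/96)
obs 11: x=-1 → posterior Inverse-Gamma(67/10, 11471/96)

k = 2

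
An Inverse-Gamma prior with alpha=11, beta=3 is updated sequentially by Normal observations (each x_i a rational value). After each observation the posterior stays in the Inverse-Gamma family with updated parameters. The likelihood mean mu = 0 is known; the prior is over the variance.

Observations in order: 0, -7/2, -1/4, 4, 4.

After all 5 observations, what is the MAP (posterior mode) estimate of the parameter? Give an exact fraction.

obs 1: x=0 → posterior Inverse-Gamma(23/2, 3)
obs 2: x=-7/2 → posterior Inverse-Gamma(12, 73/8)
obs 3: x=-1/4 → posterior Inverse-Gamma(25/2, 293/32)
obs 4: x=4 → posterior Inverse-Gamma(13, 549/32)
obs 5: x=4 → posterior Inverse-Gamma(27/2, 805/32)

805/464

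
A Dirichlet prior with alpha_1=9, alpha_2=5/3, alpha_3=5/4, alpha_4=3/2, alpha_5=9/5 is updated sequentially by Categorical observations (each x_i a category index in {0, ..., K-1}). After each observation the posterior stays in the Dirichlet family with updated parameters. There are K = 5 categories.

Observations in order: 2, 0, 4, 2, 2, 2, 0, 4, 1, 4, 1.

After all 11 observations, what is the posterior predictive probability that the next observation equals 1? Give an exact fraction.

obs 1: x=2 → posterior Dirichlet(9, 5/3, 9/4, 3/2, 9/5)
obs 2: x=0 → posterior Dirichlet(10, 5/3, 9/4, 3/2, 9/5)
obs 3: x=4 → posterior Dirichlet(10, 5/3, 9/4, 3/2, 14/5)
obs 4: x=2 → posterior Dirichlet(10, 5/3, 13/4, 3/2, 14/5)
obs 5: x=2 → posterior Dirichlet(10, 5/3, 17/4, 3/2, 14/5)
obs 6: x=2 → posterior Dirichlet(10, 5/3, 21/4, 3/2, 14/5)
obs 7: x=0 → posterior Dirichlet(11, 5/3, 21/4, 3/2, 14/5)
obs 8: x=4 → posterior Dirichlet(11, 5/3, 21/4, 3/2, 19/5)
obs 9: x=1 → posterior Dirichlet(11, 8/3, 21/4, 3/2, 19/5)
obs 10: x=4 → posterior Dirichlet(11, 8/3, 21/4, 3/2, 24/5)
obs 11: x=1 → posterior Dirichlet(11, 11/3, 21/4, 3/2, 24/5)

20/143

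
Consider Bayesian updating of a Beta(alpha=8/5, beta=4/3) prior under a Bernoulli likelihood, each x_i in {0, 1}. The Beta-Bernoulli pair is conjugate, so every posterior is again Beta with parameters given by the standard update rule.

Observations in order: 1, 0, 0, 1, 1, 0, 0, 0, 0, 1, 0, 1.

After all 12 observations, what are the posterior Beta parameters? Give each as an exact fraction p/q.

obs 1: x=1 → posterior Beta(13/5, 4/3)
obs 2: x=0 → posterior Beta(13/5, 7/3)
obs 3: x=0 → posterior Beta(13/5, 10/3)
obs 4: x=1 → posterior Beta(18/5, 10/3)
obs 5: x=1 → posterior Beta(23/5, 10/3)
obs 6: x=0 → posterior Beta(23/5, 13/3)
obs 7: x=0 → posterior Beta(23/5, 16/3)
obs 8: x=0 → posterior Beta(23/5, 19/3)
obs 9: x=0 → posterior Beta(23/5, 22/3)
obs 10: x=1 → posterior Beta(28/5, 22/3)
obs 11: x=0 → posterior Beta(28/5, 25/3)
obs 12: x=1 → posterior Beta(33/5, 25/3)

alpha=33/5, beta=25/3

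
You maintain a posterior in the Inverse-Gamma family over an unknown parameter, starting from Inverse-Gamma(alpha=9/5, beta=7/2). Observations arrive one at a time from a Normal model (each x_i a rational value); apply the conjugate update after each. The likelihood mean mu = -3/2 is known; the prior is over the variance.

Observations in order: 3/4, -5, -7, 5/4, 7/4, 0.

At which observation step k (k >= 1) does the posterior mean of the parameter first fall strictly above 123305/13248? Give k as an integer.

k = 3

obs 1: x=3/4 → posterior Inverse-Gamma(23/10, 193/32)
obs 2: x=-5 → posterior Inverse-Gamma(14/5, 389/32)
obs 3: x=-7 → posterior Inverse-Gamma(33/10, 873/32)
obs 4: x=5/4 → posterior Inverse-Gamma(19/5, 497/16)
obs 5: x=7/4 → posterior Inverse-Gamma(43/10, 1163/32)
obs 6: x=0 → posterior Inverse-Gamma(24/5, 1199/32)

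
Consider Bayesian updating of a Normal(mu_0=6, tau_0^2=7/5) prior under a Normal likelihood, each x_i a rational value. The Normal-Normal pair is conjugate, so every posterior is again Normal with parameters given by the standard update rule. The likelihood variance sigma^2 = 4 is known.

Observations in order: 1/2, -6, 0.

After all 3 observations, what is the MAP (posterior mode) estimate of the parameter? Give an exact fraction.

obs 1: x=1/2 → posterior Normal(247/54, 28/27)
obs 2: x=-6 → posterior Normal(163/68, 14/17)
obs 3: x=0 → posterior Normal(163/82, 28/41)

163/82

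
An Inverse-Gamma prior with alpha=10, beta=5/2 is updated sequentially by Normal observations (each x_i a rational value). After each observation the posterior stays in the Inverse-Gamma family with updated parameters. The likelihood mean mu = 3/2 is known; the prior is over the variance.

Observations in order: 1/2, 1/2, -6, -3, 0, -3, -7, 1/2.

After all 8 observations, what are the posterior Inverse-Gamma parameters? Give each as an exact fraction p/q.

obs 1: x=1/2 → posterior Inverse-Gamma(21/2, 3)
obs 2: x=1/2 → posterior Inverse-Gamma(11, 7/2)
obs 3: x=-6 → posterior Inverse-Gamma(23/2, 253/8)
obs 4: x=-3 → posterior Inverse-Gamma(12, 167/4)
obs 5: x=0 → posterior Inverse-Gamma(25/2, 343/8)
obs 6: x=-3 → posterior Inverse-Gamma(13, 53)
obs 7: x=-7 → posterior Inverse-Gamma(27/2, 713/8)
obs 8: x=1/2 → posterior Inverse-Gamma(14, 717/8)

alpha=14, beta=717/8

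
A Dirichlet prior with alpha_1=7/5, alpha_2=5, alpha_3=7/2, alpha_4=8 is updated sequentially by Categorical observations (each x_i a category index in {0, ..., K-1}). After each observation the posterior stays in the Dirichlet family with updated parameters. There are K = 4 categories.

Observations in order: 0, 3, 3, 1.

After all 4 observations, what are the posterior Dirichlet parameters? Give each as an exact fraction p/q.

alpha_1=12/5, alpha_2=6, alpha_3=7/2, alpha_4=10

obs 1: x=0 → posterior Dirichlet(12/5, 5, 7/2, 8)
obs 2: x=3 → posterior Dirichlet(12/5, 5, 7/2, 9)
obs 3: x=3 → posterior Dirichlet(12/5, 5, 7/2, 10)
obs 4: x=1 → posterior Dirichlet(12/5, 6, 7/2, 10)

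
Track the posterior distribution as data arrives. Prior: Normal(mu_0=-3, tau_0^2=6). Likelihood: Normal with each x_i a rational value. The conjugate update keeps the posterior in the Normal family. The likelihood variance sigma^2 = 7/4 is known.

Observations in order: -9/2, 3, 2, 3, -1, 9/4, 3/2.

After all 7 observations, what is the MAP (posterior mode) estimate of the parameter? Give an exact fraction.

129/175

obs 1: x=-9/2 → posterior Normal(-129/31, 42/31)
obs 2: x=3 → posterior Normal(-57/55, 42/55)
obs 3: x=2 → posterior Normal(-9/79, 42/79)
obs 4: x=3 → posterior Normal(63/103, 42/103)
obs 5: x=-1 → posterior Normal(39/127, 42/127)
obs 6: x=9/4 → posterior Normal(93/151, 42/151)
obs 7: x=3/2 → posterior Normal(129/175, 6/25)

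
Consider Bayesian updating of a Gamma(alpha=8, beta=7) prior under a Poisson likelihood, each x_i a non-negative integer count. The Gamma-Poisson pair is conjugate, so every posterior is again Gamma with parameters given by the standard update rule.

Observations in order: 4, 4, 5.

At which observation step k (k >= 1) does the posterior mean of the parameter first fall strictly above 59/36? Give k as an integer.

k = 2

obs 1: x=4 → posterior Gamma(12, 8)
obs 2: x=4 → posterior Gamma(16, 9)
obs 3: x=5 → posterior Gamma(21, 10)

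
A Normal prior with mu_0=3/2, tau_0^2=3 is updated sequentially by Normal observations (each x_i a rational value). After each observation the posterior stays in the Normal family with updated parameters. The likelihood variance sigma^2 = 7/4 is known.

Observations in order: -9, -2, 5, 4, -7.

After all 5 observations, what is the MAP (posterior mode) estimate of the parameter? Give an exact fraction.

obs 1: x=-9 → posterior Normal(-195/38, 21/19)
obs 2: x=-2 → posterior Normal(-243/62, 21/31)
obs 3: x=5 → posterior Normal(-123/86, 21/43)
obs 4: x=4 → posterior Normal(-27/110, 21/55)
obs 5: x=-7 → posterior Normal(-195/134, 21/67)

-195/134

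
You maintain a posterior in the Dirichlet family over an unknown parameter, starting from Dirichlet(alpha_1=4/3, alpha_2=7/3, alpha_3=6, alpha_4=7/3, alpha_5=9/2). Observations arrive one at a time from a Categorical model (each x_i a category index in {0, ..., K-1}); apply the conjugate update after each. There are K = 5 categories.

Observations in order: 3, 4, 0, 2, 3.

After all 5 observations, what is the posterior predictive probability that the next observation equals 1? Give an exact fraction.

obs 1: x=3 → posterior Dirichlet(4/3, 7/3, 6, 10/3, 9/2)
obs 2: x=4 → posterior Dirichlet(4/3, 7/3, 6, 10/3, 11/2)
obs 3: x=0 → posterior Dirichlet(7/3, 7/3, 6, 10/3, 11/2)
obs 4: x=2 → posterior Dirichlet(7/3, 7/3, 7, 10/3, 11/2)
obs 5: x=3 → posterior Dirichlet(7/3, 7/3, 7, 13/3, 11/2)

14/129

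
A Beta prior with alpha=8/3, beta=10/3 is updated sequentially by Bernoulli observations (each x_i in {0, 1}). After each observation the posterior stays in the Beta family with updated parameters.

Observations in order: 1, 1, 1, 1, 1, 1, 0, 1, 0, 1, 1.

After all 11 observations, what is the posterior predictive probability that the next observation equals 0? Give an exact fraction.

16/51

obs 1: x=1 → posterior Beta(11/3, 10/3)
obs 2: x=1 → posterior Beta(14/3, 10/3)
obs 3: x=1 → posterior Beta(17/3, 10/3)
obs 4: x=1 → posterior Beta(20/3, 10/3)
obs 5: x=1 → posterior Beta(23/3, 10/3)
obs 6: x=1 → posterior Beta(26/3, 10/3)
obs 7: x=0 → posterior Beta(26/3, 13/3)
obs 8: x=1 → posterior Beta(29/3, 13/3)
obs 9: x=0 → posterior Beta(29/3, 16/3)
obs 10: x=1 → posterior Beta(32/3, 16/3)
obs 11: x=1 → posterior Beta(35/3, 16/3)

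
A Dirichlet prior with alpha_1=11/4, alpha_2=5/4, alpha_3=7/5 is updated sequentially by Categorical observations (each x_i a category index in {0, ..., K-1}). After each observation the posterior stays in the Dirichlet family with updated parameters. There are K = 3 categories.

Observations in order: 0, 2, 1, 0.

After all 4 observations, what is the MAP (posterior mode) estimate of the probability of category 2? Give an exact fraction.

obs 1: x=0 → posterior Dirichlet(15/4, 5/4, 7/5)
obs 2: x=2 → posterior Dirichlet(15/4, 5/4, 12/5)
obs 3: x=1 → posterior Dirichlet(15/4, 9/4, 12/5)
obs 4: x=0 → posterior Dirichlet(19/4, 9/4, 12/5)

7/32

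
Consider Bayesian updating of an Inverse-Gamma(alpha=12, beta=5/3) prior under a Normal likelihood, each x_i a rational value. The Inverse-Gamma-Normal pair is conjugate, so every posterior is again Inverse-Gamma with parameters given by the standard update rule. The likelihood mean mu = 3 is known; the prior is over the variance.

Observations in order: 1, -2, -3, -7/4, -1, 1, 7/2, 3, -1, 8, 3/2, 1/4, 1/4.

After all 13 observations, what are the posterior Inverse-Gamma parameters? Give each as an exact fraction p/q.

alpha=37/2, beta=8137/96

obs 1: x=1 → posterior Inverse-Gamma(25/2, 11/3)
obs 2: x=-2 → posterior Inverse-Gamma(13, 97/6)
obs 3: x=-3 → posterior Inverse-Gamma(27/2, 205/6)
obs 4: x=-7/4 → posterior Inverse-Gamma(14, 4363/96)
obs 5: x=-1 → posterior Inverse-Gamma(29/2, 5131/96)
obs 6: x=1 → posterior Inverse-Gamma(15, 5323/96)
obs 7: x=7/2 → posterior Inverse-Gamma(31/2, 5335/96)
obs 8: x=3 → posterior Inverse-Gamma(16, 5335/96)
obs 9: x=-1 → posterior Inverse-Gamma(33/2, 6103/96)
obs 10: x=8 → posterior Inverse-Gamma(17, 7303/96)
obs 11: x=3/2 → posterior Inverse-Gamma(35/2, 7411/96)
obs 12: x=1/4 → posterior Inverse-Gamma(18, 3887/48)
obs 13: x=1/4 → posterior Inverse-Gamma(37/2, 8137/96)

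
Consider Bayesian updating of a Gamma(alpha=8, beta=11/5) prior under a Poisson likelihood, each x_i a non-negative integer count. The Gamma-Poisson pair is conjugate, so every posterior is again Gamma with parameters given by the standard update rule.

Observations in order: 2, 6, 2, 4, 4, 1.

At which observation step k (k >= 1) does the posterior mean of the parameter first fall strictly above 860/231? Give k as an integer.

obs 1: x=2 → posterior Gamma(10, 16/5)
obs 2: x=6 → posterior Gamma(16, 21/5)
obs 3: x=2 → posterior Gamma(18, 26/5)
obs 4: x=4 → posterior Gamma(22, 31/5)
obs 5: x=4 → posterior Gamma(26, 36/5)
obs 6: x=1 → posterior Gamma(27, 41/5)

k = 2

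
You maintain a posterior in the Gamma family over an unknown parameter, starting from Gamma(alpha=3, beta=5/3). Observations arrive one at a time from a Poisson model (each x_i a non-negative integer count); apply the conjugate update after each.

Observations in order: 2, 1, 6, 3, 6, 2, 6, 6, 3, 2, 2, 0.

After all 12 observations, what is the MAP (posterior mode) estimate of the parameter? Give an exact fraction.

3

obs 1: x=2 → posterior Gamma(5, 8/3)
obs 2: x=1 → posterior Gamma(6, 11/3)
obs 3: x=6 → posterior Gamma(12, 14/3)
obs 4: x=3 → posterior Gamma(15, 17/3)
obs 5: x=6 → posterior Gamma(21, 20/3)
obs 6: x=2 → posterior Gamma(23, 23/3)
obs 7: x=6 → posterior Gamma(29, 26/3)
obs 8: x=6 → posterior Gamma(35, 29/3)
obs 9: x=3 → posterior Gamma(38, 32/3)
obs 10: x=2 → posterior Gamma(40, 35/3)
obs 11: x=2 → posterior Gamma(42, 38/3)
obs 12: x=0 → posterior Gamma(42, 41/3)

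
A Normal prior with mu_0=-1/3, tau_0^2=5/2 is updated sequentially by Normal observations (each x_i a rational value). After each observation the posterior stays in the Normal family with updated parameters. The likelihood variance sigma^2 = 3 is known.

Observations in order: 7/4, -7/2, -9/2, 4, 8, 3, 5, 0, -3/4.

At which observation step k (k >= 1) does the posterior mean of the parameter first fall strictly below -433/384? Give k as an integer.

obs 1: x=7/4 → posterior Normal(27/44, 15/11)
obs 2: x=-7/2 → posterior Normal(-43/64, 15/16)
obs 3: x=-9/2 → posterior Normal(-19/12, 5/7)
obs 4: x=4 → posterior Normal(-53/104, 15/26)
obs 5: x=8 → posterior Normal(107/124, 15/31)
obs 6: x=3 → posterior Normal(167/144, 5/12)
obs 7: x=5 → posterior Normal(267/164, 15/41)
obs 8: x=0 → posterior Normal(267/184, 15/46)
obs 9: x=-3/4 → posterior Normal(21/17, 5/17)

k = 3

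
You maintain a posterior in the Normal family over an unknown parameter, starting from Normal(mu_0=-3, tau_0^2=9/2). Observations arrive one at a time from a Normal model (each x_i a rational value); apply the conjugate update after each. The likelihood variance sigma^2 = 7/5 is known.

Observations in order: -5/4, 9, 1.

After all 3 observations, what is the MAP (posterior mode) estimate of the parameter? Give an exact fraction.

1407/596

obs 1: x=-5/4 → posterior Normal(-393/236, 63/59)
obs 2: x=9 → posterior Normal(1227/416, 63/104)
obs 3: x=1 → posterior Normal(1407/596, 63/149)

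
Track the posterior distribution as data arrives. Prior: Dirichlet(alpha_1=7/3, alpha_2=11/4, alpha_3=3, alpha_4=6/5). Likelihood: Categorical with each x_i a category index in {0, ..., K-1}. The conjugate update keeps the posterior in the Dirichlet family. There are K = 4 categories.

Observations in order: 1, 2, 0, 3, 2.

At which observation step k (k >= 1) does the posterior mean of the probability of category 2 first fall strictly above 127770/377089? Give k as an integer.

obs 1: x=1 → posterior Dirichlet(7/3, 15/4, 3, 6/5)
obs 2: x=2 → posterior Dirichlet(7/3, 15/4, 4, 6/5)
obs 3: x=0 → posterior Dirichlet(10/3, 15/4, 4, 6/5)
obs 4: x=3 → posterior Dirichlet(10/3, 15/4, 4, 11/5)
obs 5: x=2 → posterior Dirichlet(10/3, 15/4, 5, 11/5)

k = 2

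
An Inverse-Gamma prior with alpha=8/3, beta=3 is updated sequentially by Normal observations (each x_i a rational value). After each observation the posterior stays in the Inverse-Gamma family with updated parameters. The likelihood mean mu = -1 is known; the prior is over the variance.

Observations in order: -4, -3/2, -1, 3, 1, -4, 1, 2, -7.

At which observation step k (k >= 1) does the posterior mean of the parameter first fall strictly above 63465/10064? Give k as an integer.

k = 9

obs 1: x=-4 → posterior Inverse-Gamma(19/6, 15/2)
obs 2: x=-3/2 → posterior Inverse-Gamma(11/3, 61/8)
obs 3: x=-1 → posterior Inverse-Gamma(25/6, 61/8)
obs 4: x=3 → posterior Inverse-Gamma(14/3, 125/8)
obs 5: x=1 → posterior Inverse-Gamma(31/6, 141/8)
obs 6: x=-4 → posterior Inverse-Gamma(17/3, 177/8)
obs 7: x=1 → posterior Inverse-Gamma(37/6, 193/8)
obs 8: x=2 → posterior Inverse-Gamma(20/3, 229/8)
obs 9: x=-7 → posterior Inverse-Gamma(43/6, 373/8)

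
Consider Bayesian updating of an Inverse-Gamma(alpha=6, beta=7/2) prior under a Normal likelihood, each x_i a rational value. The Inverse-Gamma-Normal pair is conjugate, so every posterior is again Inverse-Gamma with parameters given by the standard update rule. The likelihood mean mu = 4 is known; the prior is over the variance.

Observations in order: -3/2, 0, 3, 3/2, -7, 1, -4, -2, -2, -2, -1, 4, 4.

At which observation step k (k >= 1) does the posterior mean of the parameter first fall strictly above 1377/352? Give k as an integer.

k = 2

obs 1: x=-3/2 → posterior Inverse-Gamma(13/2, 149/8)
obs 2: x=0 → posterior Inverse-Gamma(7, 213/8)
obs 3: x=3 → posterior Inverse-Gamma(15/2, 217/8)
obs 4: x=3/2 → posterior Inverse-Gamma(8, 121/4)
obs 5: x=-7 → posterior Inverse-Gamma(17/2, 363/4)
obs 6: x=1 → posterior Inverse-Gamma(9, 381/4)
obs 7: x=-4 → posterior Inverse-Gamma(19/2, 509/4)
obs 8: x=-2 → posterior Inverse-Gamma(10, 581/4)
obs 9: x=-2 → posterior Inverse-Gamma(21/2, 653/4)
obs 10: x=-2 → posterior Inverse-Gamma(11, 725/4)
obs 11: x=-1 → posterior Inverse-Gamma(23/2, 775/4)
obs 12: x=4 → posterior Inverse-Gamma(12, 775/4)
obs 13: x=4 → posterior Inverse-Gamma(25/2, 775/4)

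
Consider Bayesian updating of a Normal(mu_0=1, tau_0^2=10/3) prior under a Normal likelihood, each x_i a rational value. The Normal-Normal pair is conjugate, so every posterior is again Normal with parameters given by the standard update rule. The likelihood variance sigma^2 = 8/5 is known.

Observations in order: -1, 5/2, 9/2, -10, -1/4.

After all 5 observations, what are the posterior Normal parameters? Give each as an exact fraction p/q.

obs 1: x=-1 → posterior Normal(-13/37, 40/37)
obs 2: x=5/2 → posterior Normal(99/124, 20/31)
obs 3: x=9/2 → posterior Normal(54/29, 40/87)
obs 4: x=-10 → posterior Normal(-11/14, 5/14)
obs 5: x=-1/4 → posterior Normal(-377/548, 40/137)

mu_0=-377/548, tau_0^2=40/137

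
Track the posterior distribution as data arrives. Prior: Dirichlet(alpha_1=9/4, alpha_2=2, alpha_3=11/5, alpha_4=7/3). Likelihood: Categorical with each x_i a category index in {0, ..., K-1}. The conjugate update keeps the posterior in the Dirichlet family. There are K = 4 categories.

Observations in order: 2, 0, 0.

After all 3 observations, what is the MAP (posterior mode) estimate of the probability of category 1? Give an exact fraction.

60/467

obs 1: x=2 → posterior Dirichlet(9/4, 2, 16/5, 7/3)
obs 2: x=0 → posterior Dirichlet(13/4, 2, 16/5, 7/3)
obs 3: x=0 → posterior Dirichlet(17/4, 2, 16/5, 7/3)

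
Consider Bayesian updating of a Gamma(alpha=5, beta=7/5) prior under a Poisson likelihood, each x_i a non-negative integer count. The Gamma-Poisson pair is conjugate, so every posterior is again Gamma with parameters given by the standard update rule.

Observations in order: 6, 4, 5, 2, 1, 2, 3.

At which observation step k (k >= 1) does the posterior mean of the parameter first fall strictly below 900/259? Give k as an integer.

obs 1: x=6 → posterior Gamma(11, 12/5)
obs 2: x=4 → posterior Gamma(15, 17/5)
obs 3: x=5 → posterior Gamma(20, 22/5)
obs 4: x=2 → posterior Gamma(22, 27/5)
obs 5: x=1 → posterior Gamma(23, 32/5)
obs 6: x=2 → posterior Gamma(25, 37/5)
obs 7: x=3 → posterior Gamma(28, 42/5)

k = 6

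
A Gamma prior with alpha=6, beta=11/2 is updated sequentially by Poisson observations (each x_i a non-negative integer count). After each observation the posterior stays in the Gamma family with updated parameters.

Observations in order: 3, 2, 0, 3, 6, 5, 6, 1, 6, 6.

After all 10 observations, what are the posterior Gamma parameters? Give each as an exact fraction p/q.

alpha=44, beta=31/2

obs 1: x=3 → posterior Gamma(9, 13/2)
obs 2: x=2 → posterior Gamma(11, 15/2)
obs 3: x=0 → posterior Gamma(11, 17/2)
obs 4: x=3 → posterior Gamma(14, 19/2)
obs 5: x=6 → posterior Gamma(20, 21/2)
obs 6: x=5 → posterior Gamma(25, 23/2)
obs 7: x=6 → posterior Gamma(31, 25/2)
obs 8: x=1 → posterior Gamma(32, 27/2)
obs 9: x=6 → posterior Gamma(38, 29/2)
obs 10: x=6 → posterior Gamma(44, 31/2)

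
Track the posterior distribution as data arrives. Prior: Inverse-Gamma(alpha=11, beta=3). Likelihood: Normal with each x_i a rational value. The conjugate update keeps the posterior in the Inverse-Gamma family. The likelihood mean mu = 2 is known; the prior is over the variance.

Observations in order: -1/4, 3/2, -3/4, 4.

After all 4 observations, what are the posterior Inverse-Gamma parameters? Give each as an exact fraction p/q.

obs 1: x=-1/4 → posterior Inverse-Gamma(23/2, 177/32)
obs 2: x=3/2 → posterior Inverse-Gamma(12, 181/32)
obs 3: x=-3/4 → posterior Inverse-Gamma(25/2, 151/16)
obs 4: x=4 → posterior Inverse-Gamma(13, 183/16)

alpha=13, beta=183/16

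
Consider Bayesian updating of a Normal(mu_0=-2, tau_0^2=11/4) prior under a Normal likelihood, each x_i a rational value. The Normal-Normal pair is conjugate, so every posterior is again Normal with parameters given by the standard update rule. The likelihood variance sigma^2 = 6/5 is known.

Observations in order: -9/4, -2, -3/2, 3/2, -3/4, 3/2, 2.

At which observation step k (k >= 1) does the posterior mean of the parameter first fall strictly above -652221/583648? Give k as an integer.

k = 5

obs 1: x=-9/4 → posterior Normal(-687/316, 66/79)
obs 2: x=-2 → posterior Normal(-1127/536, 33/67)
obs 3: x=-3/2 → posterior Normal(-1457/756, 22/63)
obs 4: x=3/2 → posterior Normal(-1127/976, 33/122)
obs 5: x=-3/4 → posterior Normal(-323/299, 66/299)
obs 6: x=3/2 → posterior Normal(-481/708, 11/59)
obs 7: x=2 → posterior Normal(-261/818, 66/409)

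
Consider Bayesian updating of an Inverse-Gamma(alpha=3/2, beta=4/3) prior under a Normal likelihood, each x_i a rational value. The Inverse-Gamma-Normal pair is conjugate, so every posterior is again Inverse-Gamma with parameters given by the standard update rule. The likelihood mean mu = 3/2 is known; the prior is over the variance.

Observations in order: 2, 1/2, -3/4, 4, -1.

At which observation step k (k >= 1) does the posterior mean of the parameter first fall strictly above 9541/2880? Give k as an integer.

obs 1: x=2 → posterior Inverse-Gamma(2, 35/24)
obs 2: x=1/2 → posterior Inverse-Gamma(5/2, 47/24)
obs 3: x=-3/4 → posterior Inverse-Gamma(3, 431/96)
obs 4: x=4 → posterior Inverse-Gamma(7/2, 731/96)
obs 5: x=-1 → posterior Inverse-Gamma(4, 1031/96)

k = 5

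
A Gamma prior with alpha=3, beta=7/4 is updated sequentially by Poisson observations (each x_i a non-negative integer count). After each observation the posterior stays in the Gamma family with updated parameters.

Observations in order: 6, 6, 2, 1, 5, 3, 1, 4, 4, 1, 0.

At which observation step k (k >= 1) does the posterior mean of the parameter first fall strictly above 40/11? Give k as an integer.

obs 1: x=6 → posterior Gamma(9, 11/4)
obs 2: x=6 → posterior Gamma(15, 15/4)
obs 3: x=2 → posterior Gamma(17, 19/4)
obs 4: x=1 → posterior Gamma(18, 23/4)
obs 5: x=5 → posterior Gamma(23, 27/4)
obs 6: x=3 → posterior Gamma(26, 31/4)
obs 7: x=1 → posterior Gamma(27, 35/4)
obs 8: x=4 → posterior Gamma(31, 39/4)
obs 9: x=4 → posterior Gamma(35, 43/4)
obs 10: x=1 → posterior Gamma(36, 47/4)
obs 11: x=0 → posterior Gamma(36, 51/4)

k = 2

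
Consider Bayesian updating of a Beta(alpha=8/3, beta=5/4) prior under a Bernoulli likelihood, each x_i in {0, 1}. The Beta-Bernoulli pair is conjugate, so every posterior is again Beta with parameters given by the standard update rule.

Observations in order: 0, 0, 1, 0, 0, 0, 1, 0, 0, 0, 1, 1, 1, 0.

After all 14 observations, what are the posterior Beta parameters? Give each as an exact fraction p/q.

alpha=23/3, beta=41/4

obs 1: x=0 → posterior Beta(8/3, 9/4)
obs 2: x=0 → posterior Beta(8/3, 13/4)
obs 3: x=1 → posterior Beta(11/3, 13/4)
obs 4: x=0 → posterior Beta(11/3, 17/4)
obs 5: x=0 → posterior Beta(11/3, 21/4)
obs 6: x=0 → posterior Beta(11/3, 25/4)
obs 7: x=1 → posterior Beta(14/3, 25/4)
obs 8: x=0 → posterior Beta(14/3, 29/4)
obs 9: x=0 → posterior Beta(14/3, 33/4)
obs 10: x=0 → posterior Beta(14/3, 37/4)
obs 11: x=1 → posterior Beta(17/3, 37/4)
obs 12: x=1 → posterior Beta(20/3, 37/4)
obs 13: x=1 → posterior Beta(23/3, 37/4)
obs 14: x=0 → posterior Beta(23/3, 41/4)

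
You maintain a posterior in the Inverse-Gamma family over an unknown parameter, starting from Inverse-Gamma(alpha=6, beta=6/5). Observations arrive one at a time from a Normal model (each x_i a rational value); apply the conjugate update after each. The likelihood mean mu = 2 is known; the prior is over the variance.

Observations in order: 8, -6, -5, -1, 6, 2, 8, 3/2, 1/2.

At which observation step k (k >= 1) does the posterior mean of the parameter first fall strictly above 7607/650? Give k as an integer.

obs 1: x=8 → posterior Inverse-Gamma(13/2, 96/5)
obs 2: x=-6 → posterior Inverse-Gamma(7, 256/5)
obs 3: x=-5 → posterior Inverse-Gamma(15/2, 757/10)
obs 4: x=-1 → posterior Inverse-Gamma(8, 401/5)
obs 5: x=6 → posterior Inverse-Gamma(17/2, 441/5)
obs 6: x=2 → posterior Inverse-Gamma(9, 441/5)
obs 7: x=8 → posterior Inverse-Gamma(19/2, 531/5)
obs 8: x=3/2 → posterior Inverse-Gamma(10, 4253/40)
obs 9: x=1/2 → posterior Inverse-Gamma(21/2, 2149/20)

k = 5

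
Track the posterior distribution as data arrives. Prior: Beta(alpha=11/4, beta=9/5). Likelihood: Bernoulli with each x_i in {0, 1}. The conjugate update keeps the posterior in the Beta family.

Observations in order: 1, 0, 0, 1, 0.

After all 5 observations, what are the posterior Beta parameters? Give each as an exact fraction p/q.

alpha=19/4, beta=24/5

obs 1: x=1 → posterior Beta(15/4, 9/5)
obs 2: x=0 → posterior Beta(15/4, 14/5)
obs 3: x=0 → posterior Beta(15/4, 19/5)
obs 4: x=1 → posterior Beta(19/4, 19/5)
obs 5: x=0 → posterior Beta(19/4, 24/5)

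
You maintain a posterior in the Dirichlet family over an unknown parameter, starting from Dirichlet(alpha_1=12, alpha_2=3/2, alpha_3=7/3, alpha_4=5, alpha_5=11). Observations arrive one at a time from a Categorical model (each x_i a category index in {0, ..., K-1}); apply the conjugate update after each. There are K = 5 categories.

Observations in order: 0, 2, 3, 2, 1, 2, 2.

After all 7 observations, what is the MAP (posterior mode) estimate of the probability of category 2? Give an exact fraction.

32/203

obs 1: x=0 → posterior Dirichlet(13, 3/2, 7/3, 5, 11)
obs 2: x=2 → posterior Dirichlet(13, 3/2, 10/3, 5, 11)
obs 3: x=3 → posterior Dirichlet(13, 3/2, 10/3, 6, 11)
obs 4: x=2 → posterior Dirichlet(13, 3/2, 13/3, 6, 11)
obs 5: x=1 → posterior Dirichlet(13, 5/2, 13/3, 6, 11)
obs 6: x=2 → posterior Dirichlet(13, 5/2, 16/3, 6, 11)
obs 7: x=2 → posterior Dirichlet(13, 5/2, 19/3, 6, 11)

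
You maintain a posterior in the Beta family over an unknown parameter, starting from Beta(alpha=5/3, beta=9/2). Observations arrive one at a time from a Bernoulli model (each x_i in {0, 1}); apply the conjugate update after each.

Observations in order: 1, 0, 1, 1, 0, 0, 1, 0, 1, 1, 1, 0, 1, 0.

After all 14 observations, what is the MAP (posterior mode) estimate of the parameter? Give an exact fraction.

52/109

obs 1: x=1 → posterior Beta(8/3, 9/2)
obs 2: x=0 → posterior Beta(8/3, 11/2)
obs 3: x=1 → posterior Beta(11/3, 11/2)
obs 4: x=1 → posterior Beta(14/3, 11/2)
obs 5: x=0 → posterior Beta(14/3, 13/2)
obs 6: x=0 → posterior Beta(14/3, 15/2)
obs 7: x=1 → posterior Beta(17/3, 15/2)
obs 8: x=0 → posterior Beta(17/3, 17/2)
obs 9: x=1 → posterior Beta(20/3, 17/2)
obs 10: x=1 → posterior Beta(23/3, 17/2)
obs 11: x=1 → posterior Beta(26/3, 17/2)
obs 12: x=0 → posterior Beta(26/3, 19/2)
obs 13: x=1 → posterior Beta(29/3, 19/2)
obs 14: x=0 → posterior Beta(29/3, 21/2)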